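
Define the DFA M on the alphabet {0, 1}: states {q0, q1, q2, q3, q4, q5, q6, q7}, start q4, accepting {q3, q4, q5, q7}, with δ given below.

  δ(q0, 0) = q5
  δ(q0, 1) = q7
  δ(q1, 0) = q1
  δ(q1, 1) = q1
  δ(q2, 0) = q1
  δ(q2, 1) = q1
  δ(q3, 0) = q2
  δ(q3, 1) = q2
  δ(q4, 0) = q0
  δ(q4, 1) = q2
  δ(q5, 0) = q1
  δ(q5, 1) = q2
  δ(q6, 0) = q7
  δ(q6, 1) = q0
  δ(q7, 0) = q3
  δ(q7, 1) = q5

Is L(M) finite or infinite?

finite

The useful states (reachable from q4 and able to reach an accepting state) are {q0, q3, q4, q5, q7}.
Restricted to these states the transition graph has no cycle, so every accepting path has bounded length and L is finite.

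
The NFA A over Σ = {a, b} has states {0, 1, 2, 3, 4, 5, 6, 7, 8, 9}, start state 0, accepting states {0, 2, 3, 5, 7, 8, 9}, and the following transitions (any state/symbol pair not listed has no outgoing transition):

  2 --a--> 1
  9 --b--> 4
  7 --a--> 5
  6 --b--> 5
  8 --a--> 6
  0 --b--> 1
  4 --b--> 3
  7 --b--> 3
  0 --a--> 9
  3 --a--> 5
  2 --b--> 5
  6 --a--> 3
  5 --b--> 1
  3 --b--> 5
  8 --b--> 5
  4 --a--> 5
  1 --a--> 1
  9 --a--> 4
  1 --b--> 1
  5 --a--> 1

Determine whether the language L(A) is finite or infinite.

The useful states (reachable from 0 and able to reach an accepting state) are {0, 3, 4, 5, 9}.
Restricted to these states the transition graph has no cycle, so every accepting path has bounded length and L is finite.

finite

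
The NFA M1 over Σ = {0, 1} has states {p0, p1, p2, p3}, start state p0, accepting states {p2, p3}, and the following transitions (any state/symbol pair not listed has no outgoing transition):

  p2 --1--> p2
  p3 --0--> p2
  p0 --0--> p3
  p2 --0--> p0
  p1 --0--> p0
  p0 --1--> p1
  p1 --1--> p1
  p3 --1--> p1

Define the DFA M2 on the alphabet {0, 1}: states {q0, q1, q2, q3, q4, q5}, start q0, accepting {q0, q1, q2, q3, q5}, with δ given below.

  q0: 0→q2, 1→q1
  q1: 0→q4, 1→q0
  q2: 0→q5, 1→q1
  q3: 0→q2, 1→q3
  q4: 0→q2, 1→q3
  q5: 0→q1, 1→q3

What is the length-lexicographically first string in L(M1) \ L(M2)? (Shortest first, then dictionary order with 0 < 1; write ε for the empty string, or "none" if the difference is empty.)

The string 0000 is accepted by M1 but not by M2.
No shorter string lies in the difference, and 0000 is the lexicographically first length-4 string in L(M1) \ L(M2).

0000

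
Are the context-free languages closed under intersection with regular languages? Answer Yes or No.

Run a PDA for the context-free language and a DFA for the regular one in parallel (product of finite controls, the PDA's stack unchanged, the DFA advancing only on input moves); the product PDA accepts exactly the intersection. (Intersection of two CFLs, by contrast, can fail to be context-free.)
So the context-free languages are closed under intersection with a regular language.

Yes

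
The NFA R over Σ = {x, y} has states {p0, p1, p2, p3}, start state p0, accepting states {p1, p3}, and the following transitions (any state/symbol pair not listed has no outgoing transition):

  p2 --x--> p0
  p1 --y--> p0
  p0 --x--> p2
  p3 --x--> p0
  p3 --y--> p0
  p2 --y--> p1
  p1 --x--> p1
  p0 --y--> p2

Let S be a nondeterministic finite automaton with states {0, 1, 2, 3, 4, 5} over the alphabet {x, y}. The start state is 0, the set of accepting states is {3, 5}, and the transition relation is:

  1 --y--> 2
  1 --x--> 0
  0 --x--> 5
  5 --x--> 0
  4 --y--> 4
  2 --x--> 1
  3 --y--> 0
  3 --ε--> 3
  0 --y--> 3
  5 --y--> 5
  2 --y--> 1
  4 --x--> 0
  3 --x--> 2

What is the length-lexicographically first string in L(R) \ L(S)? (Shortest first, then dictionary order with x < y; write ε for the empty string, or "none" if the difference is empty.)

yy

The string yy is accepted by R but not by S.
No shorter string lies in the difference, and yy is the lexicographically first length-2 string in L(R) \ L(S).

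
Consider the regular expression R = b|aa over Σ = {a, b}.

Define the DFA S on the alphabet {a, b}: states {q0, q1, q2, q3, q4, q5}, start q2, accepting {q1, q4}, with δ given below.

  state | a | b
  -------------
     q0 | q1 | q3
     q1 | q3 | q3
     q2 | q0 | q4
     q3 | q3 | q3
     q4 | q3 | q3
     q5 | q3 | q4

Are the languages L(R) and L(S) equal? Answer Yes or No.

Yes

Converting the expression R to a DFA (subset construction, then merging equivalent states) gives the minimal DFA with states {r0, r1, r2, r3}, start state r0, accepting states {r2} and transitions r0: a→r1, b→r2; r1: a→r2, b→r3; r2: a→r3, b→r3; r3: a→r3, b→r3.
Exploring the product automaton R × S from the start pair (r0, q2), following both machines on each input symbol, reaches 5 state pairs: (r0, q2), (r1, q0), (r2, q4), (r2, q1), (r3, q3).
R accepts in {r2} and S accepts in {q1, q4}. In every reachable pair the two components are either both accepting — (r2, q4), (r2, q1) — or both non-accepting, so no string is accepted by exactly one of the machines: L(R) \ L(S) and L(S) \ L(R) are both empty.
Hence every string is accepted by R iff it is accepted by S, and the two languages coincide.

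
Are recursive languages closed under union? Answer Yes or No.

Run a decider for L₁ and then a decider for L₂ on the input and accept if either accepts; both sub-runs halt, so this is again a decider.
So the recursive languages are closed under union.

Yes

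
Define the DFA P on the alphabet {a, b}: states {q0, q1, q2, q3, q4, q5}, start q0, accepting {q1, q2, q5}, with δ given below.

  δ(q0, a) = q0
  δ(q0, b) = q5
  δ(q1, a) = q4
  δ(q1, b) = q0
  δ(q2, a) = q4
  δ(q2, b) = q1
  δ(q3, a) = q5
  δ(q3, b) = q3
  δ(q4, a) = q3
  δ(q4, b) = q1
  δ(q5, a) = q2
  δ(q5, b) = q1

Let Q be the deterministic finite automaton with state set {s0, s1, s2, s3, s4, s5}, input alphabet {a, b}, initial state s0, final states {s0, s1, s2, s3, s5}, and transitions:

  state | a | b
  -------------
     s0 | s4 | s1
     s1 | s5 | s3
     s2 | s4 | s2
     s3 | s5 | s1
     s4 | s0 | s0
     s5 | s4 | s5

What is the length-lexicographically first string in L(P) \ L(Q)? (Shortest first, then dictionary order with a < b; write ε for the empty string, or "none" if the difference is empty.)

The string aba is accepted by P but not by Q.
No shorter string lies in the difference, and aba is the lexicographically first length-3 string in L(P) \ L(Q).

aba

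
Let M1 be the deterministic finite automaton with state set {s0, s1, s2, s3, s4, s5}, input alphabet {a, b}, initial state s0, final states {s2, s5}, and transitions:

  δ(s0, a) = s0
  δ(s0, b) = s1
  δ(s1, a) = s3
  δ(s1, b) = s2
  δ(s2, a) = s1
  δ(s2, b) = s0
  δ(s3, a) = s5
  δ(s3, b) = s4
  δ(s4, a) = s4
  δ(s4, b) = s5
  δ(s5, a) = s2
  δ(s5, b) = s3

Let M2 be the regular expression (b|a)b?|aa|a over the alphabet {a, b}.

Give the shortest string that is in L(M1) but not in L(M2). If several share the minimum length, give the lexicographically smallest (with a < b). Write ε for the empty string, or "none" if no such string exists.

The string abb is accepted by M1 but not by M2.
No shorter string lies in the difference, and abb is the lexicographically first length-3 string in L(M1) \ L(M2).

abb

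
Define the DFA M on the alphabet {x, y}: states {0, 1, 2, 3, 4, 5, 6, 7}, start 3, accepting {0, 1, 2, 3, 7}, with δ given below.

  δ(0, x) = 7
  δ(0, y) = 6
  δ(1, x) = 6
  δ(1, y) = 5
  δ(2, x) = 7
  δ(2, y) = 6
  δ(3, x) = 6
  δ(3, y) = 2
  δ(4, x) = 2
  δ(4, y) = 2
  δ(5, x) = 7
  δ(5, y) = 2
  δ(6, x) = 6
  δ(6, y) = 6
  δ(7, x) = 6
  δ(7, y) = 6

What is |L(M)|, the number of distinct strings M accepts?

3

The useful subgraph on states {2, 3, 7} is acyclic, so L(M) is finite; the longest accepting path visits 3 useful states, giving maximum string length 2.
Counting accepting paths from 3 by length: 1 of length 0, 1 of length 1, 1 of length 2. Total 3.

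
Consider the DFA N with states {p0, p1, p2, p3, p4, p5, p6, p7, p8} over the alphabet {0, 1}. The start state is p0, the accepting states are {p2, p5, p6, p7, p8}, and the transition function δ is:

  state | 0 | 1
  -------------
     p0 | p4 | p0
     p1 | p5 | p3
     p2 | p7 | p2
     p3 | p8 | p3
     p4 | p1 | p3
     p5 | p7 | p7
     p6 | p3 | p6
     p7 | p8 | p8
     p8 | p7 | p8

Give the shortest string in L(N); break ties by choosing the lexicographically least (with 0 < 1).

A breadth-first search from p0 reaches an accepting state first via the path p0 → p4 → p1 → p5 on input 000.
No string of length < 3 is accepted (BFS exhausts all shorter strings without reaching an accepting state), and 000 is the lexicographically least accepting string of length 3.

000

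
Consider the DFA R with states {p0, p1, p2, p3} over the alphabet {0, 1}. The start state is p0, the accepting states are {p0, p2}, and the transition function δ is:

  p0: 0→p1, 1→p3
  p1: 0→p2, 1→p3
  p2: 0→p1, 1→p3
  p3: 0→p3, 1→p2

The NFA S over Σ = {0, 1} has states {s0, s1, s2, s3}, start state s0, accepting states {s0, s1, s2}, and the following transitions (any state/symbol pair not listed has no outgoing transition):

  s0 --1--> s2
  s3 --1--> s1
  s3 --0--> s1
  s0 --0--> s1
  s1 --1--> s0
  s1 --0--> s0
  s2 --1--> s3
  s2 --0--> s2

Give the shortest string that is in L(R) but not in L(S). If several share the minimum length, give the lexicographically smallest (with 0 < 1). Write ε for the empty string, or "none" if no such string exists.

The string 11 is accepted by R but not by S.
No shorter string lies in the difference, and 11 is the lexicographically first length-2 string in L(R) \ L(S).

11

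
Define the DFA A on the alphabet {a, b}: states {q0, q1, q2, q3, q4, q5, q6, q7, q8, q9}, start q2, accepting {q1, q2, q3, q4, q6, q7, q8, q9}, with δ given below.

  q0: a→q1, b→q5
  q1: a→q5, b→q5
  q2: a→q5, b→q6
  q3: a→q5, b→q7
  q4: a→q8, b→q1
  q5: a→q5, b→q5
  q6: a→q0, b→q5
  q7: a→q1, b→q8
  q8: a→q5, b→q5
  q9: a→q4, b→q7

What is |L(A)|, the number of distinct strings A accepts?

The useful subgraph on states {q0, q1, q2, q6} is acyclic, so L(A) is finite; the longest accepting path visits 4 useful states, giving maximum string length 3.
Counting accepting paths from q2 by length: 1 of length 0, 1 of length 1, 1 of length 3. Total 3.

3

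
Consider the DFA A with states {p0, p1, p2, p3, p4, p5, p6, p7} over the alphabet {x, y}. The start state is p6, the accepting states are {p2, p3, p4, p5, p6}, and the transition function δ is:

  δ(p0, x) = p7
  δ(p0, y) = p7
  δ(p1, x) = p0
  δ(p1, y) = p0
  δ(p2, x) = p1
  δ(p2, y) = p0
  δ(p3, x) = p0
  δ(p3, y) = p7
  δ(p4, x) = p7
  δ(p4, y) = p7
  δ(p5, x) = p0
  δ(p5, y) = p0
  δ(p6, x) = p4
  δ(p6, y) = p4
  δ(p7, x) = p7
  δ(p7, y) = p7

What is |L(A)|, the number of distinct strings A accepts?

3

The useful subgraph on states {p4, p6} is acyclic, so L(A) is finite; the longest accepting path visits 2 useful states, giving maximum string length 1.
Counting accepting paths from p6 by length: 1 of length 0, 2 of length 1. Total 3.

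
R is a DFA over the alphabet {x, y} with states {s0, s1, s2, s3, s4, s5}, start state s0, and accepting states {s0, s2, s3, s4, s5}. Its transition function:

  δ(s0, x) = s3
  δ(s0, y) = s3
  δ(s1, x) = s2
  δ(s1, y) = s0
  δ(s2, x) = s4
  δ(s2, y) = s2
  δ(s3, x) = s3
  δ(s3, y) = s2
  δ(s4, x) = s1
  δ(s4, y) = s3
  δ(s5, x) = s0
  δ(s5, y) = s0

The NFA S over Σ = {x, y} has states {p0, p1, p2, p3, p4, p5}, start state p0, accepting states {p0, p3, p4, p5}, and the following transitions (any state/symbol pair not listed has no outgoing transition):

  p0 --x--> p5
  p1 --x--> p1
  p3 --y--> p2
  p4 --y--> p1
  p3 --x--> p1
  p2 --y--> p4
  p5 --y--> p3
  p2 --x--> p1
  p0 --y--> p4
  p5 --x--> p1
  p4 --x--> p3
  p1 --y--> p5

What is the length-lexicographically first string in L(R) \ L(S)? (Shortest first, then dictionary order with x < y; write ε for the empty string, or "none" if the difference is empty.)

xx

The string xx is accepted by R but not by S.
No shorter string lies in the difference, and xx is the lexicographically first length-2 string in L(R) \ L(S).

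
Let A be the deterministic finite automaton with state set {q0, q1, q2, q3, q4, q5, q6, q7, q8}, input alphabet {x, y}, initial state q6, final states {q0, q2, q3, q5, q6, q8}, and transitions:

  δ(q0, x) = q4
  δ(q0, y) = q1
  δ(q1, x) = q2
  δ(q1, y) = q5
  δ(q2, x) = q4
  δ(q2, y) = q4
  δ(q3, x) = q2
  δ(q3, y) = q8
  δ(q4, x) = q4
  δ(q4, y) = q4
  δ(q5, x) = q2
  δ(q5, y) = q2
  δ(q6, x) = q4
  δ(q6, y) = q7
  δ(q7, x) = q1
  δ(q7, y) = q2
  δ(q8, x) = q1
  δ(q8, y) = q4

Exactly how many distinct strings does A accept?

6

The useful subgraph on states {q1, q2, q5, q6, q7} is acyclic, so L(A) is finite; the longest accepting path visits 5 useful states, giving maximum string length 4.
Counting accepting paths from q6 by length: 1 of length 0, 1 of length 2, 2 of length 3, 2 of length 4. Total 6.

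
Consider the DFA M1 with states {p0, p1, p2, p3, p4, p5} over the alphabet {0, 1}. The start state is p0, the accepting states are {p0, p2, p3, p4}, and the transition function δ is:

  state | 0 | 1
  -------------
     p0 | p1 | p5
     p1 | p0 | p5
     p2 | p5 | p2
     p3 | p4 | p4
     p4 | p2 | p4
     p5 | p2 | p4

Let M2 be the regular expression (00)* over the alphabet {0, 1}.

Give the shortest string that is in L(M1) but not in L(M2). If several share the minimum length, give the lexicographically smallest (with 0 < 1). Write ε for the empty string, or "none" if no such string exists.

The string 10 is accepted by M1 but not by M2.
No shorter string lies in the difference, and 10 is the lexicographically first length-2 string in L(M1) \ L(M2).

10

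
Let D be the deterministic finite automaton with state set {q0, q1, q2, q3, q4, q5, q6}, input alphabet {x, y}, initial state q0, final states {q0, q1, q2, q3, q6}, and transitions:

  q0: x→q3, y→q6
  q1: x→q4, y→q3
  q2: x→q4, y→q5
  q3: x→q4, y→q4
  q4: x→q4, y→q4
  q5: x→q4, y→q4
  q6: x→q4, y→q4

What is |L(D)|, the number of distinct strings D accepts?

The useful subgraph on states {q0, q3, q6} is acyclic, so L(D) is finite; the longest accepting path visits 2 useful states, giving maximum string length 1.
Counting accepting paths from q0 by length: 1 of length 0, 2 of length 1. Total 3.

3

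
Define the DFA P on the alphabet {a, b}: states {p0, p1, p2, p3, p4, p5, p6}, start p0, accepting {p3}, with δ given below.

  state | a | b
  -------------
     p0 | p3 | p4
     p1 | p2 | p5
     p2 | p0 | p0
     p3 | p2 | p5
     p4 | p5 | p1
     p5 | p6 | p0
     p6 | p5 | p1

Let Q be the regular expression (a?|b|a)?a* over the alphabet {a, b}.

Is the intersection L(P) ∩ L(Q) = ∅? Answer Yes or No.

The string a is accepted by both P and Q.
Hence L(P) ∩ L(Q) ≠ ∅.

No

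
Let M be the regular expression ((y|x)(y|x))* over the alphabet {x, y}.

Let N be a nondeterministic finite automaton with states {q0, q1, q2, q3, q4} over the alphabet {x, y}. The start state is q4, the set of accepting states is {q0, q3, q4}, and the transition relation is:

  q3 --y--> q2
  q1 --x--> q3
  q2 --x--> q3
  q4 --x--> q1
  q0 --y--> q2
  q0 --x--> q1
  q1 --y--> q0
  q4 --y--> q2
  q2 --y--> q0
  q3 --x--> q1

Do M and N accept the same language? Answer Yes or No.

Yes

Converting the expression M to a DFA (subset construction, then merging equivalent states) gives the minimal DFA with states {m0, m1}, start state m0, accepting states {m0} and transitions m0: x→m1, y→m1; m1: x→m0, y→m0.
Exploring the product automaton M × N from the start pair (m0, q4), following both machines on each input symbol, reaches 5 state pairs: (m0, q4), (m1, q1), (m1, q2), (m0, q3), (m0, q0).
M accepts in {m0} and N accepts in {q0, q3, q4}. In every reachable pair the two components are either both accepting — (m0, q4), (m0, q3), (m0, q0) — or both non-accepting, so no string is accepted by exactly one of the machines: L(M) \ L(N) and L(N) \ L(M) are both empty.
Hence every string is accepted by M iff it is accepted by N, and the two languages coincide.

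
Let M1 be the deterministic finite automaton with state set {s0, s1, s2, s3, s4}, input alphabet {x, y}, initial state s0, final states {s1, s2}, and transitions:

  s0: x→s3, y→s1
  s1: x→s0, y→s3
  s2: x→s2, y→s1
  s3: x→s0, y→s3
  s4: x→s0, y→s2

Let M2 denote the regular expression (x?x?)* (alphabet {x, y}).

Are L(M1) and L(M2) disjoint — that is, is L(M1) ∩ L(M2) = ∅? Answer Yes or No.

Yes

Converting the expression M2 to a DFA (subset construction, then merging equivalent states) gives the minimal DFA with states {r0, r1}, start state r0, accepting states {r0} and transitions r0: x→r0, y→r1; r1: x→r1, y→r1.
Exploring the product automaton M1 × M2 from the start pair (s0, r0), following both machines on each input symbol, reaches 5 state pairs: (s0, r0), (s3, r0), (s1, r1), (s3, r1), (s0, r1).
M1 accepts in {s1, s2} and M2 accepts in {r0}; no reachable pair has both components accepting, so no string drives both machines to acceptance simultaneously and L(M1) ∩ L(M2) = ∅.
So no string is accepted by both, and the intersection is empty.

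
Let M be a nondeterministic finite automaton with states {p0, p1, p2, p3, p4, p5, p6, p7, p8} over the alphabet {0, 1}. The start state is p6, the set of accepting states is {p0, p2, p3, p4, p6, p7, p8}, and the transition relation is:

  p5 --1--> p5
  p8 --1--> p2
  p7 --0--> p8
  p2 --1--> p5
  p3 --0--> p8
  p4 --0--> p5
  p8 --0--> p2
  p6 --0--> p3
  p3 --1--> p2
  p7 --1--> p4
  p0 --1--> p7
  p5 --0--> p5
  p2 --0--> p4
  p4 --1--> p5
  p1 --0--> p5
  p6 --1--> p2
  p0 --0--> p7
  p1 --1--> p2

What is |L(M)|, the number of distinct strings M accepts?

11

The useful subgraph on states {p2, p3, p4, p6, p8} is acyclic, so L(M) is finite; the longest accepting path visits 5 useful states, giving maximum string length 4.
Counting accepting paths from p6 by length: 1 of length 0, 2 of length 1, 3 of length 2, 3 of length 3, 2 of length 4. Total 11.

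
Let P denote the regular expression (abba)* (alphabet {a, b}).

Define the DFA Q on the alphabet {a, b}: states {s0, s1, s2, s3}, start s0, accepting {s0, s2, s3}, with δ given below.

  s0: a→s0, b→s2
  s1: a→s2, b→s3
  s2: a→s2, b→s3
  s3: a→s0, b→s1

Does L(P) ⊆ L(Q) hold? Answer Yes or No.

Converting the expression P to a DFA (subset construction, then merging equivalent states) gives the minimal DFA with states {p0, p1, p2, p3, p4}, start state p0, accepting states {p0} and transitions p0: a→p1, b→p2; p1: a→p2, b→p3; p2: a→p2, b→p2; p3: a→p2, b→p4; p4: a→p0, b→p2.
Exploring the product automaton P × Q from the start pair (p0, s0), following both machines on each input symbol, reaches 8 state pairs: (p0, s0), (p1, s0), (p2, s2), (p2, s0), (p3, s2), (p2, s3), (p4, s3), (p2, s1).
P accepts in {p0} and Q accepts in {s0, s2, s3}. The reachable pairs whose P-component is accepting are (p0, s0); in each of them the Q-component is accepting too, so the product for L(P) \ L(Q) (P-component accepting, Q-component rejecting) has no reachable accepting pair and the difference is empty.
Hence every string in L(P) is also in L(Q).

Yes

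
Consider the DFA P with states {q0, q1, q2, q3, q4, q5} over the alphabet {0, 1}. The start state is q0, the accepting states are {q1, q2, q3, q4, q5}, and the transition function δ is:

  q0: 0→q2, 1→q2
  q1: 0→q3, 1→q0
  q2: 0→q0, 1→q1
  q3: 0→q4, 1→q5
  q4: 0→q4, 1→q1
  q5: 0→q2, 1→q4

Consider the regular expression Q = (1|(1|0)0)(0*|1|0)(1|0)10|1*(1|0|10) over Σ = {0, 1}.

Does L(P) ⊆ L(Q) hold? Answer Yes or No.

The string 01 is in L(P) but not in L(Q).
So L(P) ⊄ L(Q).

No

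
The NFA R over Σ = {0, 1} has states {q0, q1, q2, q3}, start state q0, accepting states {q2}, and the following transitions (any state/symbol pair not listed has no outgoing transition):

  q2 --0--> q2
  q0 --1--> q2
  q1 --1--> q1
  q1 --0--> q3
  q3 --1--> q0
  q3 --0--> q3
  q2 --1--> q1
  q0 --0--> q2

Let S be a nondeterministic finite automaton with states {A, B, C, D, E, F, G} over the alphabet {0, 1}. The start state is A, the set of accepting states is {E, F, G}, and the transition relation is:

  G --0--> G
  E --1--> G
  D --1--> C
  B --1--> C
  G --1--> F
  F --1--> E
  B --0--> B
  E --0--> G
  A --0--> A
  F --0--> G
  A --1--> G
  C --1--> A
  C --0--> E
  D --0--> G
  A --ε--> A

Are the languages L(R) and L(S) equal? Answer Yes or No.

The string 0 is accepted by R but rejected by S.
So L(R) ≠ L(S).

No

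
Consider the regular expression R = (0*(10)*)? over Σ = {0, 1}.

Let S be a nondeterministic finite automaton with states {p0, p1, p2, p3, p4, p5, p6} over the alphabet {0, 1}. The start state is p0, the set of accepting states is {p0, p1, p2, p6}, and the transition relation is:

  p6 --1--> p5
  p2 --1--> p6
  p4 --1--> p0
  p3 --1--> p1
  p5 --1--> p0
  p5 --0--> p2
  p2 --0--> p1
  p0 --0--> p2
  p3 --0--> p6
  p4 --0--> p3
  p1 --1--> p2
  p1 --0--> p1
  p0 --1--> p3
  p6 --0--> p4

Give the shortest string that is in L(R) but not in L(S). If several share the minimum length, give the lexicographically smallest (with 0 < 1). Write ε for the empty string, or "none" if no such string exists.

010

The string 010 is accepted by R but not by S.
No shorter string lies in the difference, and 010 is the lexicographically first length-3 string in L(R) \ L(S).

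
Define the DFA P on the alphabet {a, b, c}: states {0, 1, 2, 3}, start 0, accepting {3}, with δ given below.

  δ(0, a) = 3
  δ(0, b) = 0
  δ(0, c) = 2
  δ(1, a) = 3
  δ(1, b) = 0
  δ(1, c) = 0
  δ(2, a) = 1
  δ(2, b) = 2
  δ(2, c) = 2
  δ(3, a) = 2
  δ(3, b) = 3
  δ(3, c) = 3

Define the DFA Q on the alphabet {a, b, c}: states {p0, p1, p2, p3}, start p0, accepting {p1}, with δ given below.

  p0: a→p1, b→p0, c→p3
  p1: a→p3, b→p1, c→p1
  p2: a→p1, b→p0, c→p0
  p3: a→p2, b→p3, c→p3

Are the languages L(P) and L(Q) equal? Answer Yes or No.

Exploring the product automaton P × Q from the start pair (0, p0), following both machines on each input symbol, reaches 4 state pairs: (0, p0), (3, p1), (2, p3), (1, p2).
P accepts in {3} and Q accepts in {p1}. In every reachable pair the two components are either both accepting — (3, p1) — or both non-accepting, so no string is accepted by exactly one of the machines: L(P) \ L(Q) and L(Q) \ L(P) are both empty.
Hence every string is accepted by P iff it is accepted by Q, and the two languages coincide.

Yes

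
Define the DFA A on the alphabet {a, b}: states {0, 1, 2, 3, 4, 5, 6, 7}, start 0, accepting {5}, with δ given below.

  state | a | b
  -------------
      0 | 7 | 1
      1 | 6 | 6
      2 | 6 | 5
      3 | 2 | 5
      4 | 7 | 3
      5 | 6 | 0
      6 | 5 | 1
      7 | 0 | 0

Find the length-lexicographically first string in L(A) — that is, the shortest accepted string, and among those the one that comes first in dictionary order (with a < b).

baa

A breadth-first search from 0 reaches an accepting state first via the path 0 → 1 → 6 → 5 on input baa.
No string of length < 3 is accepted (BFS exhausts all shorter strings without reaching an accepting state), and baa is the lexicographically least accepting string of length 3.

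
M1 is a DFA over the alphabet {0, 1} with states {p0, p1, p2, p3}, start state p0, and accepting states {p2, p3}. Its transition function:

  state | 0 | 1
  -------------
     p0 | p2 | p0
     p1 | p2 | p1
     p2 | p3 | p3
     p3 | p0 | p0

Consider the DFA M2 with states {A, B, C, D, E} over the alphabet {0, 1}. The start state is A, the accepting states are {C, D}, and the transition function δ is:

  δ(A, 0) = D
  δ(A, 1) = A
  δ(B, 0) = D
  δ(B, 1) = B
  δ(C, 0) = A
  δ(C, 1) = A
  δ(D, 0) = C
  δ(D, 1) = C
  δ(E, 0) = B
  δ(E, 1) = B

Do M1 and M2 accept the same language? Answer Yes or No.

Exploring the product automaton M1 × M2 from the start pair (p0, A), following both machines on each input symbol, reaches 3 state pairs: (p0, A), (p2, D), (p3, C).
M1 accepts in {p2, p3} and M2 accepts in {C, D}. In every reachable pair the two components are either both accepting — (p2, D), (p3, C) — or both non-accepting, so no string is accepted by exactly one of the machines: L(M1) \ L(M2) and L(M2) \ L(M1) are both empty.
Hence every string is accepted by M1 iff it is accepted by M2, and the two languages coincide.

Yes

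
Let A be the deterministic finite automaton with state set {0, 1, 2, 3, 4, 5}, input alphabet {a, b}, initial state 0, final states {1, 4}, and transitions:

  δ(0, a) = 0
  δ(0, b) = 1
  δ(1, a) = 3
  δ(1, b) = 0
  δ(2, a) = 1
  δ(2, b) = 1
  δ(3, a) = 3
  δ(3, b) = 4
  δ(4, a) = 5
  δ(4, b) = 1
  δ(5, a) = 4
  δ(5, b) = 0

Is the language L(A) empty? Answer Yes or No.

No

The string b is accepted: the run 0 → 1 ends in the accepting state 1.
Since at least one string is accepted, L(A) is not empty.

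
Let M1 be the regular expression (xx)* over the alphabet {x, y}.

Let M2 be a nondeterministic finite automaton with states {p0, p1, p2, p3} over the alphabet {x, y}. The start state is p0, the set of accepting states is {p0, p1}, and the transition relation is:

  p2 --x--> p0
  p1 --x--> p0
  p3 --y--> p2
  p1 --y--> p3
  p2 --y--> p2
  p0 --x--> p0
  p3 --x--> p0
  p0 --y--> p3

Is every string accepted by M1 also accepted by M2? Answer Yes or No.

Yes

Converting the expression M1 to a DFA (subset construction, then merging equivalent states) gives the minimal DFA with states {r0, r1, r2}, start state r0, accepting states {r0} and transitions r0: x→r1, y→r2; r1: x→r0, y→r2; r2: x→r2, y→r2.
Exploring the product automaton M1 × M2 from the start pair (r0, p0), following both machines on each input symbol, reaches 5 state pairs: (r0, p0), (r1, p0), (r2, p3), (r2, p0), (r2, p2).
M1 accepts in {r0} and M2 accepts in {p0, p1}. The reachable pairs whose M1-component is accepting are (r0, p0); in each of them the M2-component is accepting too, so the product for L(M1) \ L(M2) (M1-component accepting, M2-component rejecting) has no reachable accepting pair and the difference is empty.
Hence every string in L(M1) is also in L(M2).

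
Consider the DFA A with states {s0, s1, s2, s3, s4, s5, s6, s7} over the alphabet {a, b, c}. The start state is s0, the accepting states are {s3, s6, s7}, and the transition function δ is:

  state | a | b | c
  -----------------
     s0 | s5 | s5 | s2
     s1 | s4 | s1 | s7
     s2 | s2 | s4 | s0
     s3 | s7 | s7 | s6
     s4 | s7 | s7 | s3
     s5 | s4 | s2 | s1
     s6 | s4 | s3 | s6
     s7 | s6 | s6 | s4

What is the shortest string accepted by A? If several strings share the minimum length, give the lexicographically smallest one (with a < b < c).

A breadth-first search from s0 reaches an accepting state first via the path s0 → s5 → s4 → s7 on input aaa.
No string of length < 3 is accepted (BFS exhausts all shorter strings without reaching an accepting state), and aaa is the lexicographically least accepting string of length 3.

aaa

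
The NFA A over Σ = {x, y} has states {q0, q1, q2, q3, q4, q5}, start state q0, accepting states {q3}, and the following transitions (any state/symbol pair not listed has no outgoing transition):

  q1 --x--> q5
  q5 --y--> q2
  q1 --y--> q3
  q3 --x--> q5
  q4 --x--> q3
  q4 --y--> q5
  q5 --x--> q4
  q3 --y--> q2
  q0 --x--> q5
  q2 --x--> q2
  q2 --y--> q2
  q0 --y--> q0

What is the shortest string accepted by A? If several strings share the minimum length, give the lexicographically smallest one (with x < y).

A breadth-first search from q0 reaches an accepting state first via the path q0 → q5 → q4 → q3 on input xxx.
No string of length < 3 is accepted (BFS exhausts all shorter strings without reaching an accepting state), and xxx is the lexicographically least accepting string of length 3.

xxx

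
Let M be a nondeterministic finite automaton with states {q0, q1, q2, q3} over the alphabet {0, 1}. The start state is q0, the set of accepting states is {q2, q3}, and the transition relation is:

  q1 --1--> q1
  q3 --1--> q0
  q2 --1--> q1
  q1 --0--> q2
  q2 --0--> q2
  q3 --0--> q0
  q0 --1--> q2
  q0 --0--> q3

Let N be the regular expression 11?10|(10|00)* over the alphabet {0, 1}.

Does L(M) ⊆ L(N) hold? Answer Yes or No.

No

The string 0 is in L(M) but not in L(N).
So L(M) ⊄ L(N).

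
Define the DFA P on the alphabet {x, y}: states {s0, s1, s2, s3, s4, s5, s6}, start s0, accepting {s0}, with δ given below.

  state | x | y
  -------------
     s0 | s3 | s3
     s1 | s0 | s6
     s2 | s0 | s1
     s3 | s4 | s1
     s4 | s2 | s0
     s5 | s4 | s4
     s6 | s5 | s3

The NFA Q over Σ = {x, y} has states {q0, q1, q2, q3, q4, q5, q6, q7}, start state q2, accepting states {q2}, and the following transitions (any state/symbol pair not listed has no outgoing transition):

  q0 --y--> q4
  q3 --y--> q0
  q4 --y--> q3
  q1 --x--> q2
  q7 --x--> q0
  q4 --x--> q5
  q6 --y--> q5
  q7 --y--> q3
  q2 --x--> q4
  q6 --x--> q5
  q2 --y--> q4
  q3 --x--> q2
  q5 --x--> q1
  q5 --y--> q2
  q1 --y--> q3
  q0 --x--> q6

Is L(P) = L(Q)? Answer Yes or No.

Exploring the product automaton P × Q from the start pair (s0, q2), following both machines on each input symbol, reaches 7 state pairs: (s0, q2), (s3, q4), (s4, q5), (s1, q3), (s2, q1), (s6, q0), (s5, q6).
P accepts in {s0} and Q accepts in {q2}. In every reachable pair the two components are either both accepting — (s0, q2) — or both non-accepting, so no string is accepted by exactly one of the machines: L(P) \ L(Q) and L(Q) \ L(P) are both empty.
Hence every string is accepted by P iff it is accepted by Q, and the two languages coincide.

Yes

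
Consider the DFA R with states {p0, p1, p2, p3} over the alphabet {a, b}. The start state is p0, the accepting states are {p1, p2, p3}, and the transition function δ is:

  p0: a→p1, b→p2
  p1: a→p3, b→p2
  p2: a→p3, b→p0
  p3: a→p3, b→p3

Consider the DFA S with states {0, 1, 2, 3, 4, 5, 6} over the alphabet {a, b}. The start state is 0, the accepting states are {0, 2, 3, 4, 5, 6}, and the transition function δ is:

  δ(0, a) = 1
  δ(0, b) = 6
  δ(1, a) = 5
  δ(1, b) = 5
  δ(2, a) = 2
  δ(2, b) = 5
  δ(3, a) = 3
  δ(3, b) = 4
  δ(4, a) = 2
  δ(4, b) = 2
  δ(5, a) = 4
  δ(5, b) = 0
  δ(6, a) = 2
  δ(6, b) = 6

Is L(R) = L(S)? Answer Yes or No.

The string a is accepted by R but rejected by S.
So L(R) ≠ L(S).

No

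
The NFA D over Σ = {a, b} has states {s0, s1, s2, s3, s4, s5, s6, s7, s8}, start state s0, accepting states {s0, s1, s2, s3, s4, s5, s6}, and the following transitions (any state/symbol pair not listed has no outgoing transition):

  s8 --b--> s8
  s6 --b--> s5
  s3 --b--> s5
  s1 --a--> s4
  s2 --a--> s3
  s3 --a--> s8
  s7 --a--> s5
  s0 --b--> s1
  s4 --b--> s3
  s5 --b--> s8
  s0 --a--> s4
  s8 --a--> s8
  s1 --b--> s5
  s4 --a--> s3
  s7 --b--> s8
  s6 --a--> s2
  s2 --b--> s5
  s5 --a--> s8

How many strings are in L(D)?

13

The useful subgraph on states {s0, s1, s3, s4, s5} is acyclic, so L(D) is finite; the longest accepting path visits 5 useful states, giving maximum string length 4.
Counting accepting paths from s0 by length: 1 of length 0, 2 of length 1, 4 of length 2, 4 of length 3, 2 of length 4. Total 13.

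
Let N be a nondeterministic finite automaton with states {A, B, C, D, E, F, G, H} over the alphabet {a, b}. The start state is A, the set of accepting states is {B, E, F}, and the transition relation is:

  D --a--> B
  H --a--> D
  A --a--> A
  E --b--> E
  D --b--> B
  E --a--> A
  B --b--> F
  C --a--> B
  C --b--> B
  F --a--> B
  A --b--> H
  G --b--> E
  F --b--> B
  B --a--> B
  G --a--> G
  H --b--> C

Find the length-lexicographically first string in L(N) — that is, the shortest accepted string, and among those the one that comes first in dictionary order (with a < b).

A breadth-first search from A reaches an accepting state first via the path A → H → D → B on input baa.
No string of length < 3 is accepted (BFS exhausts all shorter strings without reaching an accepting state), and baa is the lexicographically least accepting string of length 3.

baa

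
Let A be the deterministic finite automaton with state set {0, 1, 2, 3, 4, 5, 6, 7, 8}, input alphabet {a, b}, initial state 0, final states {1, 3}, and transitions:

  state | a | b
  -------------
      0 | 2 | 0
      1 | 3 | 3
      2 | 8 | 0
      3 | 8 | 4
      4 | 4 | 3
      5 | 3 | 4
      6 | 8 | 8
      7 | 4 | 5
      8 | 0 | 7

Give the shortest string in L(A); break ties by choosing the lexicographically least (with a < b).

aabab

A breadth-first search from 0 reaches an accepting state first via the path 0 → 2 → 8 → 7 → 4 → 3 on input aabab.
No string of length < 5 is accepted (BFS exhausts all shorter strings without reaching an accepting state), and aabab is the lexicographically least accepting string of length 5.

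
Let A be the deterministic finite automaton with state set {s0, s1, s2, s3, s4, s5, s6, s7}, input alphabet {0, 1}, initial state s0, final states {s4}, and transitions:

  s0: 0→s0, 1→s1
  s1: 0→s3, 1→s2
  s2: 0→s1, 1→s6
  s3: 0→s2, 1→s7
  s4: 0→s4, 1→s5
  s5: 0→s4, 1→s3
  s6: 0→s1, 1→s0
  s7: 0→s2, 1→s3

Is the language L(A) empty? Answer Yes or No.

Yes

The states reachable from the start state are {s0, s1, s2, s3, s6, s7}.
None of the accepting states {s4} is reachable, so no string is accepted and L(A) = ∅.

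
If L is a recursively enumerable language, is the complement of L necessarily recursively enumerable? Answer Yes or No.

No

If both L and its complement were r.e., running the two recognisers in parallel would decide L, so L would be recursive; but there are r.e. languages that are not recursive (e.g. the halting problem), and their complements are therefore not r.e.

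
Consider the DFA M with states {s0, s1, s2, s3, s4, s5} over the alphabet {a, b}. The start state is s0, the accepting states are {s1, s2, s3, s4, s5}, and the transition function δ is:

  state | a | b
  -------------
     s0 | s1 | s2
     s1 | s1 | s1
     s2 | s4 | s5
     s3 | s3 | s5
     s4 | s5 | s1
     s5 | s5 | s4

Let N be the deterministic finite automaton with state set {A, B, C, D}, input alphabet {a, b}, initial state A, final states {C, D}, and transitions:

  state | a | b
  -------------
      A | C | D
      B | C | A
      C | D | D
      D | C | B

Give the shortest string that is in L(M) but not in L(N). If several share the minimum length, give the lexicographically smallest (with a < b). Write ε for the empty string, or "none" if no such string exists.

bb

The string bb is accepted by M but not by N.
No shorter string lies in the difference, and bb is the lexicographically first length-2 string in L(M) \ L(N).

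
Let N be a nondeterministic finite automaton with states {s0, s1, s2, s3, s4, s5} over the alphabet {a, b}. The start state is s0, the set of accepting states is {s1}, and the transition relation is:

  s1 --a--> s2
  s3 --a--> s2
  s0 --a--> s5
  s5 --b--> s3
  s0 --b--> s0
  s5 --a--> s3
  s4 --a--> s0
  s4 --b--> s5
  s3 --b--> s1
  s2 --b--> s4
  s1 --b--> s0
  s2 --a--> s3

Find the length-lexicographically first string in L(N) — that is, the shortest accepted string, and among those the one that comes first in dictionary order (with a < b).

aab

A breadth-first search from s0 reaches an accepting state first via the path s0 → s5 → s3 → s1 on input aab.
No string of length < 3 is accepted (BFS exhausts all shorter strings without reaching an accepting state), and aab is the lexicographically least accepting string of length 3.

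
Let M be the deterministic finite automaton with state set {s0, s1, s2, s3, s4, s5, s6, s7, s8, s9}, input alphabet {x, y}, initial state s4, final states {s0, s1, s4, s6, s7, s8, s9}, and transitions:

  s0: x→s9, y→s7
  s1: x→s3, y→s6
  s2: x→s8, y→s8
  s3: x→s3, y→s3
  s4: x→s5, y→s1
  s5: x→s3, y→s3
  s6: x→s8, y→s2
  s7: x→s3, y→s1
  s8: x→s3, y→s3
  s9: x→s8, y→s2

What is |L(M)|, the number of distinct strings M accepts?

6

The useful subgraph on states {s1, s2, s4, s6, s8} is acyclic, so L(M) is finite; the longest accepting path visits 5 useful states, giving maximum string length 4.
Counting accepting paths from s4 by length: 1 of length 0, 1 of length 1, 1 of length 2, 1 of length 3, 2 of length 4. Total 6.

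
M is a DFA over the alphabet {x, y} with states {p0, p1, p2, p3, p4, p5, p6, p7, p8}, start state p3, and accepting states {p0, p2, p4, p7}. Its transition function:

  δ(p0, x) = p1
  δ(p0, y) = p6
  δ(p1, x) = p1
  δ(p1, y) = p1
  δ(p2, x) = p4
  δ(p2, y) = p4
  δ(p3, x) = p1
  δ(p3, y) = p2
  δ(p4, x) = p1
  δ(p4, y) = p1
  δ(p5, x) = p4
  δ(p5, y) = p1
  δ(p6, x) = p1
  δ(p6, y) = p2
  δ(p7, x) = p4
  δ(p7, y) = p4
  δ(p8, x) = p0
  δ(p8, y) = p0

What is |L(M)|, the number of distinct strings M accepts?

3

The useful subgraph on states {p2, p3, p4} is acyclic, so L(M) is finite; the longest accepting path visits 3 useful states, giving maximum string length 2.
Counting accepting paths from p3 by length: 1 of length 1, 2 of length 2. Total 3.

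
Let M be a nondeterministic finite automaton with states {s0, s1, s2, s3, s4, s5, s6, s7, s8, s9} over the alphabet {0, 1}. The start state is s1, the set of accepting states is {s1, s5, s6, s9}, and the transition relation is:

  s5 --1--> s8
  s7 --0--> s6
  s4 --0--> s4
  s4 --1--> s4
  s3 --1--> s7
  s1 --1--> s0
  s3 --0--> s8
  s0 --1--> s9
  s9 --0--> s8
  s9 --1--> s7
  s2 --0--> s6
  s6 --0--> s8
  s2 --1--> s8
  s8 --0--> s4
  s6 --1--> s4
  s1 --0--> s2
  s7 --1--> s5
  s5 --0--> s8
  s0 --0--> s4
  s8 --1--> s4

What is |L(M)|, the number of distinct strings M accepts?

5

The useful subgraph on states {s0, s1, s2, s5, s6, s7, s9} is acyclic, so L(M) is finite; the longest accepting path visits 5 useful states, giving maximum string length 4.
Counting accepting paths from s1 by length: 1 of length 0, 2 of length 2, 2 of length 4. Total 5.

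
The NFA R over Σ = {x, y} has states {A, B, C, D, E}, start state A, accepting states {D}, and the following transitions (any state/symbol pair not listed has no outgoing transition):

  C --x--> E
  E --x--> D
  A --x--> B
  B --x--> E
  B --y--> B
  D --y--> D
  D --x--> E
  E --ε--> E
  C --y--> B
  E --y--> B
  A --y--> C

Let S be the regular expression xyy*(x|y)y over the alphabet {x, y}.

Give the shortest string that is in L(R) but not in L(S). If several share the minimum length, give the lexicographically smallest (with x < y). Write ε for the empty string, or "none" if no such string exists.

xxx

The string xxx is accepted by R but not by S.
No shorter string lies in the difference, and xxx is the lexicographically first length-3 string in L(R) \ L(S).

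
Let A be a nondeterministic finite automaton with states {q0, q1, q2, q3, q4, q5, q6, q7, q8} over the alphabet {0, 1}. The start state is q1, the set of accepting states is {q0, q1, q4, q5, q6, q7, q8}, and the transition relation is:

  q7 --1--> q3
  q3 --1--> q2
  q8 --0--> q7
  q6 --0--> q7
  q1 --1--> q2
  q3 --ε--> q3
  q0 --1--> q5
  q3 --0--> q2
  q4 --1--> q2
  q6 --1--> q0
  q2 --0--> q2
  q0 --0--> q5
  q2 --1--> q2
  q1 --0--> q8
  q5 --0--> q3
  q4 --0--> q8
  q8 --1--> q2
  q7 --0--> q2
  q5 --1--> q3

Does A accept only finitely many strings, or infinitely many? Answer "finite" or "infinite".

finite

The useful states (reachable from q1 and able to reach an accepting state) are {q1, q7, q8}.
Restricted to these states the transition graph has no cycle, so every accepting path has bounded length and L is finite.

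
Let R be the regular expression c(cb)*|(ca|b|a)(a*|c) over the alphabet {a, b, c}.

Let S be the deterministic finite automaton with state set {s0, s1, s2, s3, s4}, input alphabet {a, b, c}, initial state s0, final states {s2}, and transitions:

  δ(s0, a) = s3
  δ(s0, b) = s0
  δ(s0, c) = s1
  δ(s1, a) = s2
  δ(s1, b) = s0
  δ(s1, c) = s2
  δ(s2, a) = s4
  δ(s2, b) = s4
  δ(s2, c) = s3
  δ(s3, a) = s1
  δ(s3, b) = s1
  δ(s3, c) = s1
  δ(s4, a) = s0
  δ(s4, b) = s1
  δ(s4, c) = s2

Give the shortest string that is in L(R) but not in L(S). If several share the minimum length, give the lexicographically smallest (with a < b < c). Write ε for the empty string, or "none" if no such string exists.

The string a is accepted by R but not by S.
No shorter string lies in the difference, and a is the lexicographically first length-1 string in L(R) \ L(S).

a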